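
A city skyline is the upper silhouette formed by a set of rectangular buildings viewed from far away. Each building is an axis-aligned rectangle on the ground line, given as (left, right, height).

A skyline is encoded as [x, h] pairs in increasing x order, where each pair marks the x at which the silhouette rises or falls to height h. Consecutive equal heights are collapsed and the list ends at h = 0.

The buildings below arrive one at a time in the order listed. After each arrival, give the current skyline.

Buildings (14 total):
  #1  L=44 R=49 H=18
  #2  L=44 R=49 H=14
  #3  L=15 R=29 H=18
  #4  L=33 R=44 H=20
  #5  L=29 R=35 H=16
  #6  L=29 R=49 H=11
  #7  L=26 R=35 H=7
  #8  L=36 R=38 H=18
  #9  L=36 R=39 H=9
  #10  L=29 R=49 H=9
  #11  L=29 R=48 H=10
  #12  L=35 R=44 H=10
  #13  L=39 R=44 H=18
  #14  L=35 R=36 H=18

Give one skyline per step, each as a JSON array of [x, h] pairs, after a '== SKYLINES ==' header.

== SKYLINES ==
[[44,18],[49,0]]
[[44,18],[49,0]]
[[15,18],[29,0],[44,18],[49,0]]
[[15,18],[29,0],[33,20],[44,18],[49,0]]
[[15,18],[29,16],[33,20],[44,18],[49,0]]
[[15,18],[29,16],[33,20],[44,18],[49,0]]
[[15,18],[29,16],[33,20],[44,18],[49,0]]
[[15,18],[29,16],[33,20],[44,18],[49,0]]
[[15,18],[29,16],[33,20],[44,18],[49,0]]
[[15,18],[29,16],[33,20],[44,18],[49,0]]
[[15,18],[29,16],[33,20],[44,18],[49,0]]
[[15,18],[29,16],[33,20],[44,18],[49,0]]
[[15,18],[29,16],[33,20],[44,18],[49,0]]
[[15,18],[29,16],[33,20],[44,18],[49,0]]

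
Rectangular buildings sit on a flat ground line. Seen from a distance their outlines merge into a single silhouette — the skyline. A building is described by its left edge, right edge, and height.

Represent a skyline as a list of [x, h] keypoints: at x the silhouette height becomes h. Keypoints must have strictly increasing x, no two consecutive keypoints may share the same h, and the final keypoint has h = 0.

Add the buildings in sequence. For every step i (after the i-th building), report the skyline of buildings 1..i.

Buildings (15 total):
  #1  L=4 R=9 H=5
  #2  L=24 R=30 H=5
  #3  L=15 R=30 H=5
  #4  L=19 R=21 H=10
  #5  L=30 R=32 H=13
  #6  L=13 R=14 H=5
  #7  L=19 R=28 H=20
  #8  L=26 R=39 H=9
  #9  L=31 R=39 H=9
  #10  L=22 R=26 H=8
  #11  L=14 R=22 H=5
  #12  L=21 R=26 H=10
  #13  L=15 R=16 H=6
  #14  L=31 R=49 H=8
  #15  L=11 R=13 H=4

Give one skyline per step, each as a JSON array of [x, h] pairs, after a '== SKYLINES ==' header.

== SKYLINES ==
[[4,5],[9,0]]
[[4,5],[9,0],[24,5],[30,0]]
[[4,5],[9,0],[15,5],[30,0]]
[[4,5],[9,0],[15,5],[19,10],[21,5],[30,0]]
[[4,5],[9,0],[15,5],[19,10],[21,5],[30,13],[32,0]]
[[4,5],[9,0],[13,5],[14,0],[15,5],[19,10],[21,5],[30,13],[32,0]]
[[4,5],[9,0],[13,5],[14,0],[15,5],[19,20],[28,5],[30,13],[32,0]]
[[4,5],[9,0],[13,5],[14,0],[15,5],[19,20],[28,9],[30,13],[32,9],[39,0]]
[[4,5],[9,0],[13,5],[14,0],[15,5],[19,20],[28,9],[30,13],[32,9],[39,0]]
[[4,5],[9,0],[13,5],[14,0],[15,5],[19,20],[28,9],[30,13],[32,9],[39,0]]
[[4,5],[9,0],[13,5],[19,20],[28,9],[30,13],[32,9],[39,0]]
[[4,5],[9,0],[13,5],[19,20],[28,9],[30,13],[32,9],[39,0]]
[[4,5],[9,0],[13,5],[15,6],[16,5],[19,20],[28,9],[30,13],[32,9],[39,0]]
[[4,5],[9,0],[13,5],[15,6],[16,5],[19,20],[28,9],[30,13],[32,9],[39,8],[49,0]]
[[4,5],[9,0],[11,4],[13,5],[15,6],[16,5],[19,20],[28,9],[30,13],[32,9],[39,8],[49,0]]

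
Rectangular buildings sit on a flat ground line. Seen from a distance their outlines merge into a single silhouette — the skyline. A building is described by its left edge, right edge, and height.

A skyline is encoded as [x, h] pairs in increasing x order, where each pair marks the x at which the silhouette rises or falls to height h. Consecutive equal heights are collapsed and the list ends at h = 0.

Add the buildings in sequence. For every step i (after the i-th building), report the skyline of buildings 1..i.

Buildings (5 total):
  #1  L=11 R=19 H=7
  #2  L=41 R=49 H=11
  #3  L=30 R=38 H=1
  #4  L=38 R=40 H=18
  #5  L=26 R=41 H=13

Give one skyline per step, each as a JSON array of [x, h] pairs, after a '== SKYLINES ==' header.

== SKYLINES ==
[[11,7],[19,0]]
[[11,7],[19,0],[41,11],[49,0]]
[[11,7],[19,0],[30,1],[38,0],[41,11],[49,0]]
[[11,7],[19,0],[30,1],[38,18],[40,0],[41,11],[49,0]]
[[11,7],[19,0],[26,13],[38,18],[40,13],[41,11],[49,0]]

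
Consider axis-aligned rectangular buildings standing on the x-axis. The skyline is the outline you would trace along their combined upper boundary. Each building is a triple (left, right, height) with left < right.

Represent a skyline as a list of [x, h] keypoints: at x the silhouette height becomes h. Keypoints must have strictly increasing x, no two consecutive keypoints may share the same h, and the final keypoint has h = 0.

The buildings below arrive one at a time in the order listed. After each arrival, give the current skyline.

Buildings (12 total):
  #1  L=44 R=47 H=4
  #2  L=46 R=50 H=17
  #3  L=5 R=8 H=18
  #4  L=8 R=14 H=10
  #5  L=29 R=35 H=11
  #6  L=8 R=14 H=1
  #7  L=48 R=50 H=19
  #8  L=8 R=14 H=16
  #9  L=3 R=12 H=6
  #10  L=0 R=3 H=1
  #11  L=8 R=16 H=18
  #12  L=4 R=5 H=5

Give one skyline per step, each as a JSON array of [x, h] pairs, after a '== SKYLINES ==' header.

== SKYLINES ==
[[44,4],[47,0]]
[[44,4],[46,17],[50,0]]
[[5,18],[8,0],[44,4],[46,17],[50,0]]
[[5,18],[8,10],[14,0],[44,4],[46,17],[50,0]]
[[5,18],[8,10],[14,0],[29,11],[35,0],[44,4],[46,17],[50,0]]
[[5,18],[8,10],[14,0],[29,11],[35,0],[44,4],[46,17],[50,0]]
[[5,18],[8,10],[14,0],[29,11],[35,0],[44,4],[46,17],[48,19],[50,0]]
[[5,18],[8,16],[14,0],[29,11],[35,0],[44,4],[46,17],[48,19],[50,0]]
[[3,6],[5,18],[8,16],[14,0],[29,11],[35,0],[44,4],[46,17],[48,19],[50,0]]
[[0,1],[3,6],[5,18],[8,16],[14,0],[29,11],[35,0],[44,4],[46,17],[48,19],[50,0]]
[[0,1],[3,6],[5,18],[16,0],[29,11],[35,0],[44,4],[46,17],[48,19],[50,0]]
[[0,1],[3,6],[5,18],[16,0],[29,11],[35,0],[44,4],[46,17],[48,19],[50,0]]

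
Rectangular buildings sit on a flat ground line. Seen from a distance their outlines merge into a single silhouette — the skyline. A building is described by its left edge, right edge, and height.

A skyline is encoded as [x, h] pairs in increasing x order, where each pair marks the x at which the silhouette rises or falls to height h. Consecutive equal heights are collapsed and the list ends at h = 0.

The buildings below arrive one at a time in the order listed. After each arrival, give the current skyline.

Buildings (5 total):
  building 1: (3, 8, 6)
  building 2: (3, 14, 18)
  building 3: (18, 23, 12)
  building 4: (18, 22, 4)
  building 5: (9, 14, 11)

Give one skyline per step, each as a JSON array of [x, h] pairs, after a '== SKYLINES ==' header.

== SKYLINES ==
[[3,6],[8,0]]
[[3,18],[14,0]]
[[3,18],[14,0],[18,12],[23,0]]
[[3,18],[14,0],[18,12],[23,0]]
[[3,18],[14,0],[18,12],[23,0]]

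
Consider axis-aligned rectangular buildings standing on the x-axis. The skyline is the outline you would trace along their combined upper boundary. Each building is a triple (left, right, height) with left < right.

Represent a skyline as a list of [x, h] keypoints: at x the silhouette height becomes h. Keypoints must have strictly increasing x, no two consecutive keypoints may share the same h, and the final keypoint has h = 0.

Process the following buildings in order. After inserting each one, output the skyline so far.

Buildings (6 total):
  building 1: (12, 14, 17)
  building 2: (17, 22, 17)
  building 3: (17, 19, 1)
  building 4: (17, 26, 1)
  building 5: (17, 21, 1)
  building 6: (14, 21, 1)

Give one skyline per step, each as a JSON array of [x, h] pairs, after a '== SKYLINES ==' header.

== SKYLINES ==
[[12,17],[14,0]]
[[12,17],[14,0],[17,17],[22,0]]
[[12,17],[14,0],[17,17],[22,0]]
[[12,17],[14,0],[17,17],[22,1],[26,0]]
[[12,17],[14,0],[17,17],[22,1],[26,0]]
[[12,17],[14,1],[17,17],[22,1],[26,0]]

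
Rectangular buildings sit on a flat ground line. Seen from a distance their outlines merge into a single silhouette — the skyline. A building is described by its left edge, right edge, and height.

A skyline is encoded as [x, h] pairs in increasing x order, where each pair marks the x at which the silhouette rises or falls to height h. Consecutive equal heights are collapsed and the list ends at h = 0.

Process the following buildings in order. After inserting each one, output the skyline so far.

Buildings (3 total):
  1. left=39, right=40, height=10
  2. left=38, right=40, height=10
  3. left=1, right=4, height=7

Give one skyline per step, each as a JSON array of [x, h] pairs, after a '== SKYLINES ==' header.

== SKYLINES ==
[[39,10],[40,0]]
[[38,10],[40,0]]
[[1,7],[4,0],[38,10],[40,0]]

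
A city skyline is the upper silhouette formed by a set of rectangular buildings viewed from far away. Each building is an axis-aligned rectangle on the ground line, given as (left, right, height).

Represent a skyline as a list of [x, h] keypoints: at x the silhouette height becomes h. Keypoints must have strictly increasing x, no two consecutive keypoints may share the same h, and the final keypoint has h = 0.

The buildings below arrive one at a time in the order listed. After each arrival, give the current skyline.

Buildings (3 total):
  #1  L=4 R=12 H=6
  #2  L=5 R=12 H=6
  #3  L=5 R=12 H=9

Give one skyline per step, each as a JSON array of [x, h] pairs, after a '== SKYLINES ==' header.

== SKYLINES ==
[[4,6],[12,0]]
[[4,6],[12,0]]
[[4,6],[5,9],[12,0]]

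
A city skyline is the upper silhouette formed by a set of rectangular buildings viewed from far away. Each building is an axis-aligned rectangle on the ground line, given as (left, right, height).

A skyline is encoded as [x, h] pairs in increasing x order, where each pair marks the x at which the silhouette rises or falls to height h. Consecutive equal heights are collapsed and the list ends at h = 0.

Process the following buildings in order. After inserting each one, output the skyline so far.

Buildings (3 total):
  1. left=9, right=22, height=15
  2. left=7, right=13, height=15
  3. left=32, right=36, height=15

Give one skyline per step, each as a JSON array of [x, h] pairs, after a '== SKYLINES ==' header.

== SKYLINES ==
[[9,15],[22,0]]
[[7,15],[22,0]]
[[7,15],[22,0],[32,15],[36,0]]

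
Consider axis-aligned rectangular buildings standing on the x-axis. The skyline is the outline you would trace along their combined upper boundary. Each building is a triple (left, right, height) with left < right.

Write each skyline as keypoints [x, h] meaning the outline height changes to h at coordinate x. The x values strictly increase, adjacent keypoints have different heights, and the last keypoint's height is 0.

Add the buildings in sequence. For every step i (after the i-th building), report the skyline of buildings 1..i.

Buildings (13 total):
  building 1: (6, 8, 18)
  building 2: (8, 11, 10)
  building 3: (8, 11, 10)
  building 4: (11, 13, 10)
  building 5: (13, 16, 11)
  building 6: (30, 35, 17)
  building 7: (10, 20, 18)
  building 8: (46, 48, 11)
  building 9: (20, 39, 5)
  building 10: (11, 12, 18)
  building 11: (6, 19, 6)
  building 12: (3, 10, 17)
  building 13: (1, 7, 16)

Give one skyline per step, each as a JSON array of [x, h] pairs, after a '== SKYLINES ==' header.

== SKYLINES ==
[[6,18],[8,0]]
[[6,18],[8,10],[11,0]]
[[6,18],[8,10],[11,0]]
[[6,18],[8,10],[13,0]]
[[6,18],[8,10],[13,11],[16,0]]
[[6,18],[8,10],[13,11],[16,0],[30,17],[35,0]]
[[6,18],[8,10],[10,18],[20,0],[30,17],[35,0]]
[[6,18],[8,10],[10,18],[20,0],[30,17],[35,0],[46,11],[48,0]]
[[6,18],[8,10],[10,18],[20,5],[30,17],[35,5],[39,0],[46,11],[48,0]]
[[6,18],[8,10],[10,18],[20,5],[30,17],[35,5],[39,0],[46,11],[48,0]]
[[6,18],[8,10],[10,18],[20,5],[30,17],[35,5],[39,0],[46,11],[48,0]]
[[3,17],[6,18],[8,17],[10,18],[20,5],[30,17],[35,5],[39,0],[46,11],[48,0]]
[[1,16],[3,17],[6,18],[8,17],[10,18],[20,5],[30,17],[35,5],[39,0],[46,11],[48,0]]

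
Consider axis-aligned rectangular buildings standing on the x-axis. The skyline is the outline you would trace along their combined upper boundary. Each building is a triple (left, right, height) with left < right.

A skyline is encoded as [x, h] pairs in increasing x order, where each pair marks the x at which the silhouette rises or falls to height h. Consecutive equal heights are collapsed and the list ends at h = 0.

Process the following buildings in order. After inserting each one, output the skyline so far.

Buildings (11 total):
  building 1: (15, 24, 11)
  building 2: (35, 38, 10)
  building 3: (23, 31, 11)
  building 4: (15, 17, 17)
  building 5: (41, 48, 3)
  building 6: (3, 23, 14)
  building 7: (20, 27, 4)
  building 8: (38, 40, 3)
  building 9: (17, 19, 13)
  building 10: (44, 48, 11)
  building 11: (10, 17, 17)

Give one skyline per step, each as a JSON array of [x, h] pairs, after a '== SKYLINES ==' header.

== SKYLINES ==
[[15,11],[24,0]]
[[15,11],[24,0],[35,10],[38,0]]
[[15,11],[31,0],[35,10],[38,0]]
[[15,17],[17,11],[31,0],[35,10],[38,0]]
[[15,17],[17,11],[31,0],[35,10],[38,0],[41,3],[48,0]]
[[3,14],[15,17],[17,14],[23,11],[31,0],[35,10],[38,0],[41,3],[48,0]]
[[3,14],[15,17],[17,14],[23,11],[31,0],[35,10],[38,0],[41,3],[48,0]]
[[3,14],[15,17],[17,14],[23,11],[31,0],[35,10],[38,3],[40,0],[41,3],[48,0]]
[[3,14],[15,17],[17,14],[23,11],[31,0],[35,10],[38,3],[40,0],[41,3],[48,0]]
[[3,14],[15,17],[17,14],[23,11],[31,0],[35,10],[38,3],[40,0],[41,3],[44,11],[48,0]]
[[3,14],[10,17],[17,14],[23,11],[31,0],[35,10],[38,3],[40,0],[41,3],[44,11],[48,0]]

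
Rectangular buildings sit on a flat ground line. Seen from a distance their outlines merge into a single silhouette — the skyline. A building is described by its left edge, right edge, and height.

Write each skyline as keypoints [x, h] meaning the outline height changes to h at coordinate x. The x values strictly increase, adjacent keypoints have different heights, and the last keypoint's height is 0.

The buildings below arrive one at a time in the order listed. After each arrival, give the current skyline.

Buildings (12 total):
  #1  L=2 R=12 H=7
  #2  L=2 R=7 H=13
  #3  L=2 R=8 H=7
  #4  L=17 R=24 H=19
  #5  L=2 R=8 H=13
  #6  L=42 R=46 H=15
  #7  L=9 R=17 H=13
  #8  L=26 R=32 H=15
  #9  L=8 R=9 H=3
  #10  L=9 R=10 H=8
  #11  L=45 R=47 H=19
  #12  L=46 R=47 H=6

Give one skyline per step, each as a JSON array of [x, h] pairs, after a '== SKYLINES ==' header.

== SKYLINES ==
[[2,7],[12,0]]
[[2,13],[7,7],[12,0]]
[[2,13],[7,7],[12,0]]
[[2,13],[7,7],[12,0],[17,19],[24,0]]
[[2,13],[8,7],[12,0],[17,19],[24,0]]
[[2,13],[8,7],[12,0],[17,19],[24,0],[42,15],[46,0]]
[[2,13],[8,7],[9,13],[17,19],[24,0],[42,15],[46,0]]
[[2,13],[8,7],[9,13],[17,19],[24,0],[26,15],[32,0],[42,15],[46,0]]
[[2,13],[8,7],[9,13],[17,19],[24,0],[26,15],[32,0],[42,15],[46,0]]
[[2,13],[8,7],[9,13],[17,19],[24,0],[26,15],[32,0],[42,15],[46,0]]
[[2,13],[8,7],[9,13],[17,19],[24,0],[26,15],[32,0],[42,15],[45,19],[47,0]]
[[2,13],[8,7],[9,13],[17,19],[24,0],[26,15],[32,0],[42,15],[45,19],[47,0]]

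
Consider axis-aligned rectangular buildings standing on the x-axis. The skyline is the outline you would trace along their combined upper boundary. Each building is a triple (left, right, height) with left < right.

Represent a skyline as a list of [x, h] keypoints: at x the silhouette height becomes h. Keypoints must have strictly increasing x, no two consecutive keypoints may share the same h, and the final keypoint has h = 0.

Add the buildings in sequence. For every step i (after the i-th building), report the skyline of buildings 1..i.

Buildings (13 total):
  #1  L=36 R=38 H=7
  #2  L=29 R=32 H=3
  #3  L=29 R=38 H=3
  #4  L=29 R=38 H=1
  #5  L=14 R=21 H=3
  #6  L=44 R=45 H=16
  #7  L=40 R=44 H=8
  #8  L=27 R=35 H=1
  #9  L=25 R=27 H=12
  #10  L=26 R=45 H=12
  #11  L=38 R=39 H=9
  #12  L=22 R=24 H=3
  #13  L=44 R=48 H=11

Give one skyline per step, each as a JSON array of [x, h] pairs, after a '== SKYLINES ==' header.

== SKYLINES ==
[[36,7],[38,0]]
[[29,3],[32,0],[36,7],[38,0]]
[[29,3],[36,7],[38,0]]
[[29,3],[36,7],[38,0]]
[[14,3],[21,0],[29,3],[36,7],[38,0]]
[[14,3],[21,0],[29,3],[36,7],[38,0],[44,16],[45,0]]
[[14,3],[21,0],[29,3],[36,7],[38,0],[40,8],[44,16],[45,0]]
[[14,3],[21,0],[27,1],[29,3],[36,7],[38,0],[40,8],[44,16],[45,0]]
[[14,3],[21,0],[25,12],[27,1],[29,3],[36,7],[38,0],[40,8],[44,16],[45,0]]
[[14,3],[21,0],[25,12],[44,16],[45,0]]
[[14,3],[21,0],[25,12],[44,16],[45,0]]
[[14,3],[21,0],[22,3],[24,0],[25,12],[44,16],[45,0]]
[[14,3],[21,0],[22,3],[24,0],[25,12],[44,16],[45,11],[48,0]]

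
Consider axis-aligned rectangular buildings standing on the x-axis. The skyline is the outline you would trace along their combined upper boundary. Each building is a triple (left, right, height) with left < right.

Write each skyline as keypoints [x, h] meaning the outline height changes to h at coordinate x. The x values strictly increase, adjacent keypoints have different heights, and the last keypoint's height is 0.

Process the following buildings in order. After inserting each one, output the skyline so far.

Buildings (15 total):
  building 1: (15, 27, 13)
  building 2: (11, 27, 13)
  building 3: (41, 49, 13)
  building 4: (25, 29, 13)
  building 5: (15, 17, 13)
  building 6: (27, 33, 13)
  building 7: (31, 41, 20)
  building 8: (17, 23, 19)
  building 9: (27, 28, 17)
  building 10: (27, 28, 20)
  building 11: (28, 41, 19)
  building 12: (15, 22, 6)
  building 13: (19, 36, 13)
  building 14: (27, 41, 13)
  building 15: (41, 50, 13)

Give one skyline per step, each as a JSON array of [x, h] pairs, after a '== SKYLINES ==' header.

== SKYLINES ==
[[15,13],[27,0]]
[[11,13],[27,0]]
[[11,13],[27,0],[41,13],[49,0]]
[[11,13],[29,0],[41,13],[49,0]]
[[11,13],[29,0],[41,13],[49,0]]
[[11,13],[33,0],[41,13],[49,0]]
[[11,13],[31,20],[41,13],[49,0]]
[[11,13],[17,19],[23,13],[31,20],[41,13],[49,0]]
[[11,13],[17,19],[23,13],[27,17],[28,13],[31,20],[41,13],[49,0]]
[[11,13],[17,19],[23,13],[27,20],[28,13],[31,20],[41,13],[49,0]]
[[11,13],[17,19],[23,13],[27,20],[28,19],[31,20],[41,13],[49,0]]
[[11,13],[17,19],[23,13],[27,20],[28,19],[31,20],[41,13],[49,0]]
[[11,13],[17,19],[23,13],[27,20],[28,19],[31,20],[41,13],[49,0]]
[[11,13],[17,19],[23,13],[27,20],[28,19],[31,20],[41,13],[49,0]]
[[11,13],[17,19],[23,13],[27,20],[28,19],[31,20],[41,13],[50,0]]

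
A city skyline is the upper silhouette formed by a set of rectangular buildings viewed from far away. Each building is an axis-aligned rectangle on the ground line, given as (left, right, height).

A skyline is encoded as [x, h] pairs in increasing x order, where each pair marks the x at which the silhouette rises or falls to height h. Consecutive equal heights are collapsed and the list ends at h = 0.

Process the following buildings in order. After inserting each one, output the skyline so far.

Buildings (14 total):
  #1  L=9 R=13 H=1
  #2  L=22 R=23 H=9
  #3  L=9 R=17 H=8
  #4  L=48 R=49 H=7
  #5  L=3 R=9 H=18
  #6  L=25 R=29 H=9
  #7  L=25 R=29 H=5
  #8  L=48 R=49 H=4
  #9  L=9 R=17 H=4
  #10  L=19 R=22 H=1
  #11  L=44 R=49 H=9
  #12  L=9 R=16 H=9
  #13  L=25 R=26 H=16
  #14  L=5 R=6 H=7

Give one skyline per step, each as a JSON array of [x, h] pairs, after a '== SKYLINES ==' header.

== SKYLINES ==
[[9,1],[13,0]]
[[9,1],[13,0],[22,9],[23,0]]
[[9,8],[17,0],[22,9],[23,0]]
[[9,8],[17,0],[22,9],[23,0],[48,7],[49,0]]
[[3,18],[9,8],[17,0],[22,9],[23,0],[48,7],[49,0]]
[[3,18],[9,8],[17,0],[22,9],[23,0],[25,9],[29,0],[48,7],[49,0]]
[[3,18],[9,8],[17,0],[22,9],[23,0],[25,9],[29,0],[48,7],[49,0]]
[[3,18],[9,8],[17,0],[22,9],[23,0],[25,9],[29,0],[48,7],[49,0]]
[[3,18],[9,8],[17,0],[22,9],[23,0],[25,9],[29,0],[48,7],[49,0]]
[[3,18],[9,8],[17,0],[19,1],[22,9],[23,0],[25,9],[29,0],[48,7],[49,0]]
[[3,18],[9,8],[17,0],[19,1],[22,9],[23,0],[25,9],[29,0],[44,9],[49,0]]
[[3,18],[9,9],[16,8],[17,0],[19,1],[22,9],[23,0],[25,9],[29,0],[44,9],[49,0]]
[[3,18],[9,9],[16,8],[17,0],[19,1],[22,9],[23,0],[25,16],[26,9],[29,0],[44,9],[49,0]]
[[3,18],[9,9],[16,8],[17,0],[19,1],[22,9],[23,0],[25,16],[26,9],[29,0],[44,9],[49,0]]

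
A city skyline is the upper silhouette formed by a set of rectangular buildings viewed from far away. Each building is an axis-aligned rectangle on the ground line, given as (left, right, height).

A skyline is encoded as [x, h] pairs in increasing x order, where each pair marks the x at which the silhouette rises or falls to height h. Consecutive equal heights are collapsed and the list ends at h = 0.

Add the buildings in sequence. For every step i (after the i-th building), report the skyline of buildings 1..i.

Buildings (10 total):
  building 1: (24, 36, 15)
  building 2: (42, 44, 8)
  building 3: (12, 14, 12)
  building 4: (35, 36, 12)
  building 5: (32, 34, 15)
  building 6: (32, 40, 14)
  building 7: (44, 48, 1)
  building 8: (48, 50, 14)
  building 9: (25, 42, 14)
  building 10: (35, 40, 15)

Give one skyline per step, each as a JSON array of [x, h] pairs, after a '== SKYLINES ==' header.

== SKYLINES ==
[[24,15],[36,0]]
[[24,15],[36,0],[42,8],[44,0]]
[[12,12],[14,0],[24,15],[36,0],[42,8],[44,0]]
[[12,12],[14,0],[24,15],[36,0],[42,8],[44,0]]
[[12,12],[14,0],[24,15],[36,0],[42,8],[44,0]]
[[12,12],[14,0],[24,15],[36,14],[40,0],[42,8],[44,0]]
[[12,12],[14,0],[24,15],[36,14],[40,0],[42,8],[44,1],[48,0]]
[[12,12],[14,0],[24,15],[36,14],[40,0],[42,8],[44,1],[48,14],[50,0]]
[[12,12],[14,0],[24,15],[36,14],[42,8],[44,1],[48,14],[50,0]]
[[12,12],[14,0],[24,15],[40,14],[42,8],[44,1],[48,14],[50,0]]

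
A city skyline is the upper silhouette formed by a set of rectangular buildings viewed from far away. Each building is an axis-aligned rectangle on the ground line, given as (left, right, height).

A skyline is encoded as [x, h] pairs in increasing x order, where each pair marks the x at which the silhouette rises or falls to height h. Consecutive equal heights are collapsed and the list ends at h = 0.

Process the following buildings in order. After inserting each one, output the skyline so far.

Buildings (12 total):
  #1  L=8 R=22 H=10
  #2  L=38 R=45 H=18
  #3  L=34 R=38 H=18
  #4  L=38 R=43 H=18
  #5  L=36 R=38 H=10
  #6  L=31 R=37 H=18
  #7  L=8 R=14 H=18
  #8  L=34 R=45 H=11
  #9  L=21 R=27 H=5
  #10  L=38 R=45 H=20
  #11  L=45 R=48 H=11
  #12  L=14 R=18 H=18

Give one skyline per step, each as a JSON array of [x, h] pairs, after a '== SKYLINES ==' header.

== SKYLINES ==
[[8,10],[22,0]]
[[8,10],[22,0],[38,18],[45,0]]
[[8,10],[22,0],[34,18],[45,0]]
[[8,10],[22,0],[34,18],[45,0]]
[[8,10],[22,0],[34,18],[45,0]]
[[8,10],[22,0],[31,18],[45,0]]
[[8,18],[14,10],[22,0],[31,18],[45,0]]
[[8,18],[14,10],[22,0],[31,18],[45,0]]
[[8,18],[14,10],[22,5],[27,0],[31,18],[45,0]]
[[8,18],[14,10],[22,5],[27,0],[31,18],[38,20],[45,0]]
[[8,18],[14,10],[22,5],[27,0],[31,18],[38,20],[45,11],[48,0]]
[[8,18],[18,10],[22,5],[27,0],[31,18],[38,20],[45,11],[48,0]]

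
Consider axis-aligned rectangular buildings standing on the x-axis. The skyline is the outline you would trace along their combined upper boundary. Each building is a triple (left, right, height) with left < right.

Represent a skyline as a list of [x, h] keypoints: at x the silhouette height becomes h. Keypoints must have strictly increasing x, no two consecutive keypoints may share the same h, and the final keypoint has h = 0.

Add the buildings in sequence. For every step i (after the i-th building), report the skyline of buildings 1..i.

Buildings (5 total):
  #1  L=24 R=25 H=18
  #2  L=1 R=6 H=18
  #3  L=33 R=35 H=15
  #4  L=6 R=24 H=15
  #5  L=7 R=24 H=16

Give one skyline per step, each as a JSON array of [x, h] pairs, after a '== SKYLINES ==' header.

== SKYLINES ==
[[24,18],[25,0]]
[[1,18],[6,0],[24,18],[25,0]]
[[1,18],[6,0],[24,18],[25,0],[33,15],[35,0]]
[[1,18],[6,15],[24,18],[25,0],[33,15],[35,0]]
[[1,18],[6,15],[7,16],[24,18],[25,0],[33,15],[35,0]]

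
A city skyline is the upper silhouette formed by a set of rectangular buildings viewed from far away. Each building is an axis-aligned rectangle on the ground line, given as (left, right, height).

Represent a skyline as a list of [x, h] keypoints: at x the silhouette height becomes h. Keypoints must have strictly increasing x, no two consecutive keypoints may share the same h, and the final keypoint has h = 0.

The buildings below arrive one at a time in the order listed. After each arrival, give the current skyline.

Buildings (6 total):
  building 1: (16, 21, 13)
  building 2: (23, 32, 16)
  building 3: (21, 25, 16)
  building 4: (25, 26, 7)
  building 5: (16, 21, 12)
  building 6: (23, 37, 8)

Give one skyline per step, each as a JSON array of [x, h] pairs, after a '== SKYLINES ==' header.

== SKYLINES ==
[[16,13],[21,0]]
[[16,13],[21,0],[23,16],[32,0]]
[[16,13],[21,16],[32,0]]
[[16,13],[21,16],[32,0]]
[[16,13],[21,16],[32,0]]
[[16,13],[21,16],[32,8],[37,0]]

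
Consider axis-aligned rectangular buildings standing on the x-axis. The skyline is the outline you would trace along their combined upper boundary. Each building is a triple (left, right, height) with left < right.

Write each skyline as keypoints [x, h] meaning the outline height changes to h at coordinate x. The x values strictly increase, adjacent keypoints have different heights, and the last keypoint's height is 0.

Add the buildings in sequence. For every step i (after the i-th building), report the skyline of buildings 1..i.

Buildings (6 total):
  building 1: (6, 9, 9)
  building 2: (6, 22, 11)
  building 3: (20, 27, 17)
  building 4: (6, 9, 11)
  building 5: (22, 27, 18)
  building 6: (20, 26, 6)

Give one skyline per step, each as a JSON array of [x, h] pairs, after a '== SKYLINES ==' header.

== SKYLINES ==
[[6,9],[9,0]]
[[6,11],[22,0]]
[[6,11],[20,17],[27,0]]
[[6,11],[20,17],[27,0]]
[[6,11],[20,17],[22,18],[27,0]]
[[6,11],[20,17],[22,18],[27,0]]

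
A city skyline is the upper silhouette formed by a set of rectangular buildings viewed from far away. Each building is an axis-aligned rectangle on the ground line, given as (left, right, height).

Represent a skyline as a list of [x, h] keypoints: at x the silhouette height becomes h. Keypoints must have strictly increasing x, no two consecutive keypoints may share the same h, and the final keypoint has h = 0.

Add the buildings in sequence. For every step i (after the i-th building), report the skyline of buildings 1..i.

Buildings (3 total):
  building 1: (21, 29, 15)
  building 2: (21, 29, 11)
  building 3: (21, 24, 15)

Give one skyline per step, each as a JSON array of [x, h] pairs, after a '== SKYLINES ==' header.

== SKYLINES ==
[[21,15],[29,0]]
[[21,15],[29,0]]
[[21,15],[29,0]]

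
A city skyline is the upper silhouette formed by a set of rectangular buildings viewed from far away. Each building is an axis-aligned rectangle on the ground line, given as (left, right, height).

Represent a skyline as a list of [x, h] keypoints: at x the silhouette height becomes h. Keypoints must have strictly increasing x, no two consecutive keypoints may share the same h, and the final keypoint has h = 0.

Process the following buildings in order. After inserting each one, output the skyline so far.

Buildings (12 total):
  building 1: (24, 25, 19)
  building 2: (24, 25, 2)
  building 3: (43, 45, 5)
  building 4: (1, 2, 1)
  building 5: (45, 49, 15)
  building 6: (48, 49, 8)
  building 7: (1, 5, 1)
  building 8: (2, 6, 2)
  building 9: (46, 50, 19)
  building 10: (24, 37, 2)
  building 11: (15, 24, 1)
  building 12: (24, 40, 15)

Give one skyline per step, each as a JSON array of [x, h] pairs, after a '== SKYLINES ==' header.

== SKYLINES ==
[[24,19],[25,0]]
[[24,19],[25,0]]
[[24,19],[25,0],[43,5],[45,0]]
[[1,1],[2,0],[24,19],[25,0],[43,5],[45,0]]
[[1,1],[2,0],[24,19],[25,0],[43,5],[45,15],[49,0]]
[[1,1],[2,0],[24,19],[25,0],[43,5],[45,15],[49,0]]
[[1,1],[5,0],[24,19],[25,0],[43,5],[45,15],[49,0]]
[[1,1],[2,2],[6,0],[24,19],[25,0],[43,5],[45,15],[49,0]]
[[1,1],[2,2],[6,0],[24,19],[25,0],[43,5],[45,15],[46,19],[50,0]]
[[1,1],[2,2],[6,0],[24,19],[25,2],[37,0],[43,5],[45,15],[46,19],[50,0]]
[[1,1],[2,2],[6,0],[15,1],[24,19],[25,2],[37,0],[43,5],[45,15],[46,19],[50,0]]
[[1,1],[2,2],[6,0],[15,1],[24,19],[25,15],[40,0],[43,5],[45,15],[46,19],[50,0]]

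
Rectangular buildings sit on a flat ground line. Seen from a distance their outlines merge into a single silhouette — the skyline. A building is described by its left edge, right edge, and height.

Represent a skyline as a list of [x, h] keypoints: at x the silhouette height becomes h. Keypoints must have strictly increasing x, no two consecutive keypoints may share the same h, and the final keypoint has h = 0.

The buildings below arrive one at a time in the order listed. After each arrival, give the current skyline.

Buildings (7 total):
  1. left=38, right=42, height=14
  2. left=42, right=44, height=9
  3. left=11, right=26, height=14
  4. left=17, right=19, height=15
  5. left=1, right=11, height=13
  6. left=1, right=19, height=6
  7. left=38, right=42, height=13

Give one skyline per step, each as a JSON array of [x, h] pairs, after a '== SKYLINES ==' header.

== SKYLINES ==
[[38,14],[42,0]]
[[38,14],[42,9],[44,0]]
[[11,14],[26,0],[38,14],[42,9],[44,0]]
[[11,14],[17,15],[19,14],[26,0],[38,14],[42,9],[44,0]]
[[1,13],[11,14],[17,15],[19,14],[26,0],[38,14],[42,9],[44,0]]
[[1,13],[11,14],[17,15],[19,14],[26,0],[38,14],[42,9],[44,0]]
[[1,13],[11,14],[17,15],[19,14],[26,0],[38,14],[42,9],[44,0]]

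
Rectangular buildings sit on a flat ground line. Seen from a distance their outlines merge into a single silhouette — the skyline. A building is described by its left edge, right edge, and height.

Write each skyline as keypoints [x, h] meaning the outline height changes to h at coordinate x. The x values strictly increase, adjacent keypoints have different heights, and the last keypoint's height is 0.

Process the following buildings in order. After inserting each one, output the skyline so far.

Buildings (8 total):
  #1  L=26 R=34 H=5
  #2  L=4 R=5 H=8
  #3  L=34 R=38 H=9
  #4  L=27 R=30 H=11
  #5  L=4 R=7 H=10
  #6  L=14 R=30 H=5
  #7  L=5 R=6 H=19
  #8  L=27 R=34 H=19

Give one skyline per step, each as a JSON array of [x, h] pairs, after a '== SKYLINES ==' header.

== SKYLINES ==
[[26,5],[34,0]]
[[4,8],[5,0],[26,5],[34,0]]
[[4,8],[5,0],[26,5],[34,9],[38,0]]
[[4,8],[5,0],[26,5],[27,11],[30,5],[34,9],[38,0]]
[[4,10],[7,0],[26,5],[27,11],[30,5],[34,9],[38,0]]
[[4,10],[7,0],[14,5],[27,11],[30,5],[34,9],[38,0]]
[[4,10],[5,19],[6,10],[7,0],[14,5],[27,11],[30,5],[34,9],[38,0]]
[[4,10],[5,19],[6,10],[7,0],[14,5],[27,19],[34,9],[38,0]]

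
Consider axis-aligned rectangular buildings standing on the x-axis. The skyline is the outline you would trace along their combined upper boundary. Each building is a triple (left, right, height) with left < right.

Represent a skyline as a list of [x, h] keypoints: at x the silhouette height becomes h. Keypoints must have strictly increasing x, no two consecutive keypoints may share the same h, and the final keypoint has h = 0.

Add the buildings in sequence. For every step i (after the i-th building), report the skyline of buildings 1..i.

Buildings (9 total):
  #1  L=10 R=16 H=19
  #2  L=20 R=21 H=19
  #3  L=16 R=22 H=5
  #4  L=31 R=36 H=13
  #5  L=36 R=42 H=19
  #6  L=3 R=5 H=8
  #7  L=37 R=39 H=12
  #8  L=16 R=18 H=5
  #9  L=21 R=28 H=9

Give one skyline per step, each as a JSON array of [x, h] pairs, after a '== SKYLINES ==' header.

== SKYLINES ==
[[10,19],[16,0]]
[[10,19],[16,0],[20,19],[21,0]]
[[10,19],[16,5],[20,19],[21,5],[22,0]]
[[10,19],[16,5],[20,19],[21,5],[22,0],[31,13],[36,0]]
[[10,19],[16,5],[20,19],[21,5],[22,0],[31,13],[36,19],[42,0]]
[[3,8],[5,0],[10,19],[16,5],[20,19],[21,5],[22,0],[31,13],[36,19],[42,0]]
[[3,8],[5,0],[10,19],[16,5],[20,19],[21,5],[22,0],[31,13],[36,19],[42,0]]
[[3,8],[5,0],[10,19],[16,5],[20,19],[21,5],[22,0],[31,13],[36,19],[42,0]]
[[3,8],[5,0],[10,19],[16,5],[20,19],[21,9],[28,0],[31,13],[36,19],[42,0]]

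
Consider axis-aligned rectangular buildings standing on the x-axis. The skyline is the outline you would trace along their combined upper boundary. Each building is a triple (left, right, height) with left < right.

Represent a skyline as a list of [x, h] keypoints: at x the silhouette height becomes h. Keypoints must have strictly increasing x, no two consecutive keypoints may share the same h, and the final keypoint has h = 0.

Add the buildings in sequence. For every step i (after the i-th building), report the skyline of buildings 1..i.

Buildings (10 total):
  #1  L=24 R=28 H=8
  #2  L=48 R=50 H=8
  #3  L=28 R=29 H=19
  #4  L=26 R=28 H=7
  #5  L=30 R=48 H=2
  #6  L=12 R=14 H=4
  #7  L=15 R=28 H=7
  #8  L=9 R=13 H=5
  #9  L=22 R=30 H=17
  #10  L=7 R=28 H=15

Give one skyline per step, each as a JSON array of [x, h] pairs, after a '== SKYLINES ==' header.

== SKYLINES ==
[[24,8],[28,0]]
[[24,8],[28,0],[48,8],[50,0]]
[[24,8],[28,19],[29,0],[48,8],[50,0]]
[[24,8],[28,19],[29,0],[48,8],[50,0]]
[[24,8],[28,19],[29,0],[30,2],[48,8],[50,0]]
[[12,4],[14,0],[24,8],[28,19],[29,0],[30,2],[48,8],[50,0]]
[[12,4],[14,0],[15,7],[24,8],[28,19],[29,0],[30,2],[48,8],[50,0]]
[[9,5],[13,4],[14,0],[15,7],[24,8],[28,19],[29,0],[30,2],[48,8],[50,0]]
[[9,5],[13,4],[14,0],[15,7],[22,17],[28,19],[29,17],[30,2],[48,8],[50,0]]
[[7,15],[22,17],[28,19],[29,17],[30,2],[48,8],[50,0]]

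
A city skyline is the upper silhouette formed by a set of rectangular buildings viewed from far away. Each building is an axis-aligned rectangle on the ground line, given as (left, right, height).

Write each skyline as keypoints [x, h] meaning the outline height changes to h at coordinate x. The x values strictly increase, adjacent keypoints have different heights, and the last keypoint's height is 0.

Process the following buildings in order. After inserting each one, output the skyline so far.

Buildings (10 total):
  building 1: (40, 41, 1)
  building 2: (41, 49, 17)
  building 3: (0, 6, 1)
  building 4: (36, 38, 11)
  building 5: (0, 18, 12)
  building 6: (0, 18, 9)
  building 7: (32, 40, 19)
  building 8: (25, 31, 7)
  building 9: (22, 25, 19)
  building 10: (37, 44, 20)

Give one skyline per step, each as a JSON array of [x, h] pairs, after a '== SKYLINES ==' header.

== SKYLINES ==
[[40,1],[41,0]]
[[40,1],[41,17],[49,0]]
[[0,1],[6,0],[40,1],[41,17],[49,0]]
[[0,1],[6,0],[36,11],[38,0],[40,1],[41,17],[49,0]]
[[0,12],[18,0],[36,11],[38,0],[40,1],[41,17],[49,0]]
[[0,12],[18,0],[36,11],[38,0],[40,1],[41,17],[49,0]]
[[0,12],[18,0],[32,19],[40,1],[41,17],[49,0]]
[[0,12],[18,0],[25,7],[31,0],[32,19],[40,1],[41,17],[49,0]]
[[0,12],[18,0],[22,19],[25,7],[31,0],[32,19],[40,1],[41,17],[49,0]]
[[0,12],[18,0],[22,19],[25,7],[31,0],[32,19],[37,20],[44,17],[49,0]]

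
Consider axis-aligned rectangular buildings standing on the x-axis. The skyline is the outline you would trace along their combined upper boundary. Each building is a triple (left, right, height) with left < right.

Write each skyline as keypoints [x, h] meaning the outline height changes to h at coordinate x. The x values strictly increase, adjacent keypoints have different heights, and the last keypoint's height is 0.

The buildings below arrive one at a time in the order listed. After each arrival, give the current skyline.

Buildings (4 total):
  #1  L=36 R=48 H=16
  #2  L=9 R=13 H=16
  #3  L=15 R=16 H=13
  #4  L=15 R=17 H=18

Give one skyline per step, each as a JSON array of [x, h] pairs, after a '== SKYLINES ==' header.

== SKYLINES ==
[[36,16],[48,0]]
[[9,16],[13,0],[36,16],[48,0]]
[[9,16],[13,0],[15,13],[16,0],[36,16],[48,0]]
[[9,16],[13,0],[15,18],[17,0],[36,16],[48,0]]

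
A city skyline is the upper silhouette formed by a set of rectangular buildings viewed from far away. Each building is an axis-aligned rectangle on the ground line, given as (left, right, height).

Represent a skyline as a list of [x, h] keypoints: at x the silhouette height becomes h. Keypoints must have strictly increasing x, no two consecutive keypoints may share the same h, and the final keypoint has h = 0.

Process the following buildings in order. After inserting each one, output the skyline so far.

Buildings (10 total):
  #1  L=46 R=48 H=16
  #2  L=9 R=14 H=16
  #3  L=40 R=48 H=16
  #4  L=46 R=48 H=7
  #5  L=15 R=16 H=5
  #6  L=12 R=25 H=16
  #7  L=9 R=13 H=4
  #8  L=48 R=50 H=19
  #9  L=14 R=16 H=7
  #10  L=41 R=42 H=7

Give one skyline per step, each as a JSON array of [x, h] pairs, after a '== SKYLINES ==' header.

== SKYLINES ==
[[46,16],[48,0]]
[[9,16],[14,0],[46,16],[48,0]]
[[9,16],[14,0],[40,16],[48,0]]
[[9,16],[14,0],[40,16],[48,0]]
[[9,16],[14,0],[15,5],[16,0],[40,16],[48,0]]
[[9,16],[25,0],[40,16],[48,0]]
[[9,16],[25,0],[40,16],[48,0]]
[[9,16],[25,0],[40,16],[48,19],[50,0]]
[[9,16],[25,0],[40,16],[48,19],[50,0]]
[[9,16],[25,0],[40,16],[48,19],[50,0]]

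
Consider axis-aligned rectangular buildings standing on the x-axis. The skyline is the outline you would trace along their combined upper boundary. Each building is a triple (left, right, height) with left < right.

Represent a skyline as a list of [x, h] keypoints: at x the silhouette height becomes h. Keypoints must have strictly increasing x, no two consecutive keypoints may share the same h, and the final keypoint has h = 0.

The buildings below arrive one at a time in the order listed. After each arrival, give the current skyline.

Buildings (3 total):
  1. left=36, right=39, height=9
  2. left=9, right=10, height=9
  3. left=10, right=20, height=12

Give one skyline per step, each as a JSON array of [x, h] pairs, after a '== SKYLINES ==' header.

== SKYLINES ==
[[36,9],[39,0]]
[[9,9],[10,0],[36,9],[39,0]]
[[9,9],[10,12],[20,0],[36,9],[39,0]]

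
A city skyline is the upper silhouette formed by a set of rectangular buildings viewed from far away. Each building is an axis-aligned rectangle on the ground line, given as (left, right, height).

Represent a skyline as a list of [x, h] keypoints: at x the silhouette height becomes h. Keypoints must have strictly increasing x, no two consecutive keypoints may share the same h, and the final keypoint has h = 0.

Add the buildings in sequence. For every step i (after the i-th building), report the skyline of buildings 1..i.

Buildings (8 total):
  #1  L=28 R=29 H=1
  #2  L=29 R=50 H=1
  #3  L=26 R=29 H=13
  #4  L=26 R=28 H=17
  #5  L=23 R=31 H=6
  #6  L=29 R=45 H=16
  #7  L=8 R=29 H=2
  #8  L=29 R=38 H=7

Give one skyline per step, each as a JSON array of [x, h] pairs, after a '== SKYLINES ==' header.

== SKYLINES ==
[[28,1],[29,0]]
[[28,1],[50,0]]
[[26,13],[29,1],[50,0]]
[[26,17],[28,13],[29,1],[50,0]]
[[23,6],[26,17],[28,13],[29,6],[31,1],[50,0]]
[[23,6],[26,17],[28,13],[29,16],[45,1],[50,0]]
[[8,2],[23,6],[26,17],[28,13],[29,16],[45,1],[50,0]]
[[8,2],[23,6],[26,17],[28,13],[29,16],[45,1],[50,0]]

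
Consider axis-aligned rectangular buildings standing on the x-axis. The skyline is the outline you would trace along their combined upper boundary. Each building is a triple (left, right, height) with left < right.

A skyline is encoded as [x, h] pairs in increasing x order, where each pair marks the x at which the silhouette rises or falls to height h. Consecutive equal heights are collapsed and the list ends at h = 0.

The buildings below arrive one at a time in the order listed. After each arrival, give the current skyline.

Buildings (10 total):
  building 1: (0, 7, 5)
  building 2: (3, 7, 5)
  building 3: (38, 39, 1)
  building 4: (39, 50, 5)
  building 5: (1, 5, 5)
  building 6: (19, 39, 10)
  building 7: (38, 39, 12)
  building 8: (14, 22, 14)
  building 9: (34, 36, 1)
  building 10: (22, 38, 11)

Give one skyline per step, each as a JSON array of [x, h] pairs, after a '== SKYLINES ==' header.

== SKYLINES ==
[[0,5],[7,0]]
[[0,5],[7,0]]
[[0,5],[7,0],[38,1],[39,0]]
[[0,5],[7,0],[38,1],[39,5],[50,0]]
[[0,5],[7,0],[38,1],[39,5],[50,0]]
[[0,5],[7,0],[19,10],[39,5],[50,0]]
[[0,5],[7,0],[19,10],[38,12],[39,5],[50,0]]
[[0,5],[7,0],[14,14],[22,10],[38,12],[39,5],[50,0]]
[[0,5],[7,0],[14,14],[22,10],[38,12],[39,5],[50,0]]
[[0,5],[7,0],[14,14],[22,11],[38,12],[39,5],[50,0]]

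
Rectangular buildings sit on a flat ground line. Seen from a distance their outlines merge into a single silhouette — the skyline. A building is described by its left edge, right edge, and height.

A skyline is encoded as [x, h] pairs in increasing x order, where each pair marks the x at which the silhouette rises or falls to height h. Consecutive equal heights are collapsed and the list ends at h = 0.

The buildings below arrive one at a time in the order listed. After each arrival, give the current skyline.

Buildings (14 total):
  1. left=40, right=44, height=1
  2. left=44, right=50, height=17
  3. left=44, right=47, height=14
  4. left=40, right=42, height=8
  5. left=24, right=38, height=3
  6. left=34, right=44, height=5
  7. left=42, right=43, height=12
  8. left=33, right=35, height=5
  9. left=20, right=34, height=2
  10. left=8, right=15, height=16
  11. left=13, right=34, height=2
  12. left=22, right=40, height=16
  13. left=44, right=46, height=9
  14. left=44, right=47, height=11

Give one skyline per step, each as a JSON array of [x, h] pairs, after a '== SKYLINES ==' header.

== SKYLINES ==
[[40,1],[44,0]]
[[40,1],[44,17],[50,0]]
[[40,1],[44,17],[50,0]]
[[40,8],[42,1],[44,17],[50,0]]
[[24,3],[38,0],[40,8],[42,1],[44,17],[50,0]]
[[24,3],[34,5],[40,8],[42,5],[44,17],[50,0]]
[[24,3],[34,5],[40,8],[42,12],[43,5],[44,17],[50,0]]
[[24,3],[33,5],[40,8],[42,12],[43,5],[44,17],[50,0]]
[[20,2],[24,3],[33,5],[40,8],[42,12],[43,5],[44,17],[50,0]]
[[8,16],[15,0],[20,2],[24,3],[33,5],[40,8],[42,12],[43,5],[44,17],[50,0]]
[[8,16],[15,2],[24,3],[33,5],[40,8],[42,12],[43,5],[44,17],[50,0]]
[[8,16],[15,2],[22,16],[40,8],[42,12],[43,5],[44,17],[50,0]]
[[8,16],[15,2],[22,16],[40,8],[42,12],[43,5],[44,17],[50,0]]
[[8,16],[15,2],[22,16],[40,8],[42,12],[43,5],[44,17],[50,0]]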